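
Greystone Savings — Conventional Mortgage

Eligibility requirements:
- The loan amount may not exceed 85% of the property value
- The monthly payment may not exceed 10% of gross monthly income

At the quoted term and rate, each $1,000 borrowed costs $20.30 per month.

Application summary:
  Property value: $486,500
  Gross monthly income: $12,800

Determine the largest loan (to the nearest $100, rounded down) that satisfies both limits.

$63,000

Payment cap: 10% × $12,800 = $1,280/month.
At $20.30 per $1,000, that supports 1,280/20.30 × 1,000 ≈ $63,054 → $63,000.
LTV cap: 85% × $486,500 = $413,525 → $413,500.
Binding constraint: payment-to-income.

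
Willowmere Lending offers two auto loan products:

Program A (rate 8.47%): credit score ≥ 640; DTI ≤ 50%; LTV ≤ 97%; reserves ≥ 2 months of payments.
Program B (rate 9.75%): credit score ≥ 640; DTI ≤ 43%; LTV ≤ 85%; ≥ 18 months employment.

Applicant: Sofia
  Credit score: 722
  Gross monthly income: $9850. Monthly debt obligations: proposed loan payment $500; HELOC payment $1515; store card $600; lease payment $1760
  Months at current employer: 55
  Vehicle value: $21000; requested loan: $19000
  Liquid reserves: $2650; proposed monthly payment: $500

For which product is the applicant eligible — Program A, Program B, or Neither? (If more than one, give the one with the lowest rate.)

Total debts = (500 + 1,515 + 600 + 1,760) = 4,375; DTI = 4,375/9,850 = 44.4%.
LTV = 19,000/21,000 = 90.5%.
Reserves = 2,650/500 = 5.3 months.
Program A: score 722 ≥ 640; DTI 44.4% ≤ 50%; LTV 90.5% ≤ 97%; reserves 5.3 ≥ 2 mo → qualifies.
Program B: score 722 ≥ 640; DTI 44.4% > 43%; LTV 90.5% > 85%; employment 55 ≥ 18 mo → does not qualify.

Program A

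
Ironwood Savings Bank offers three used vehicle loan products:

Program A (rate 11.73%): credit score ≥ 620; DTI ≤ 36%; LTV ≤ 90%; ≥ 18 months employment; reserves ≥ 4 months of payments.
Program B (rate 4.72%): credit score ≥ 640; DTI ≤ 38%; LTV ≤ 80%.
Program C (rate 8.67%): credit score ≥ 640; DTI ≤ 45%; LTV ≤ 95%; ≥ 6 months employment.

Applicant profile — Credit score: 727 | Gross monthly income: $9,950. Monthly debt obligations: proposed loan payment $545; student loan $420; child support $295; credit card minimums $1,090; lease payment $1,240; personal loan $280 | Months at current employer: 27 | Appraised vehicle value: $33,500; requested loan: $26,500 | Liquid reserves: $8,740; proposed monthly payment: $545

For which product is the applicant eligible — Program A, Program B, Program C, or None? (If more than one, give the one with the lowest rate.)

Total debts = (545 + 420 + 295 + 1,090 + 1,240 + 280) = 3,870; DTI = 3,870/9,950 = 38.9%.
LTV = 26,500/33,500 = 79.1%.
Reserves = 8,740/545 = 16.0 months.
Program A: score 727 ≥ 620; DTI 38.9% > 36%; LTV 79.1% ≤ 90%; employment 27 ≥ 18 mo; reserves 16.0 ≥ 4 mo → does not qualify.
Program B: score 727 ≥ 640; DTI 38.9% > 38%; LTV 79.1% ≤ 80% → does not qualify.
Program C: score 727 ≥ 640; DTI 38.9% ≤ 45%; LTV 79.1% ≤ 95%; employment 27 ≥ 6 mo → qualifies.

Program C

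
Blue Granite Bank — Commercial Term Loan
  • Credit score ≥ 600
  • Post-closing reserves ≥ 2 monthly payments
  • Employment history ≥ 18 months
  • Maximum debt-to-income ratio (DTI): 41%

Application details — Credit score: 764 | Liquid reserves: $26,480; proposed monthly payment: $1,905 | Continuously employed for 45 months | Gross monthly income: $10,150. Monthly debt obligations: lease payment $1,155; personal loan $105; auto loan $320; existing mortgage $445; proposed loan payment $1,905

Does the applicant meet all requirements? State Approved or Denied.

Approved

Credit score 764 ≥ 600 (meets)
Reserves: 26,480 ÷ 1,905 = 13.9 months (meets 2-month minimum)
Employment 45 ≥ 18 months
Total monthly debts = (1,155 + 105 + 320 + 445 + 1,905) = 3,930. Debt-to-income = 3,930/10,150 = 38.7% — meets 41% limit
All criteria satisfied.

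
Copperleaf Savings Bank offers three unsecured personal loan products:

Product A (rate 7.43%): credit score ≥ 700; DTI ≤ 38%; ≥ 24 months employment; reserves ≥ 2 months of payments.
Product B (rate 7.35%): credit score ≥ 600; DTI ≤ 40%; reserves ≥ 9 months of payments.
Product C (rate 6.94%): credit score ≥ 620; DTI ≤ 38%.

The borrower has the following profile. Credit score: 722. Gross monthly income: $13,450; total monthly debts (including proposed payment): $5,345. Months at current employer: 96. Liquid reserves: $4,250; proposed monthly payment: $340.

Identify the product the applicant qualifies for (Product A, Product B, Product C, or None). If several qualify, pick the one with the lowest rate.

Product B

DTI = 5,345/13,450 = 39.7%.
Reserves = 4,250/340 = 12.5 months.
Product A: score 722 ≥ 700; DTI 39.7% > 38%; employment 96 ≥ 24 mo; reserves 12.5 ≥ 2 mo → does not qualify.
Product B: score 722 ≥ 600; DTI 39.7% ≤ 40%; reserves 12.5 ≥ 9 mo → qualifies.
Product C: score 722 ≥ 620; DTI 39.7% > 38% → does not qualify.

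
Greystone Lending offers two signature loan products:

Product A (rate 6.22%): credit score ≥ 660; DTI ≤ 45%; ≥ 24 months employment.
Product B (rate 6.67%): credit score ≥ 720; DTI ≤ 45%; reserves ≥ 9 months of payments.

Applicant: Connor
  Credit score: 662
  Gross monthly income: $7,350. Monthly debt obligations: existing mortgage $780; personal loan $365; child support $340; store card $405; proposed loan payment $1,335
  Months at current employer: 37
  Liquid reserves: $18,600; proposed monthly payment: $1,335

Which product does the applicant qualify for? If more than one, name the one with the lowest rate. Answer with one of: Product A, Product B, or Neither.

Product A

Total debts = (780 + 365 + 340 + 405 + 1,335) = 3,225; DTI = 3,225/7,350 = 43.9%.
Reserves = 18,600/1,335 = 13.9 months.
Product A: score 662 ≥ 660; DTI 43.9% ≤ 45%; employment 37 ≥ 24 mo → qualifies.
Product B: score 662 < 720; DTI 43.9% ≤ 45%; reserves 13.9 ≥ 9 mo → does not qualify.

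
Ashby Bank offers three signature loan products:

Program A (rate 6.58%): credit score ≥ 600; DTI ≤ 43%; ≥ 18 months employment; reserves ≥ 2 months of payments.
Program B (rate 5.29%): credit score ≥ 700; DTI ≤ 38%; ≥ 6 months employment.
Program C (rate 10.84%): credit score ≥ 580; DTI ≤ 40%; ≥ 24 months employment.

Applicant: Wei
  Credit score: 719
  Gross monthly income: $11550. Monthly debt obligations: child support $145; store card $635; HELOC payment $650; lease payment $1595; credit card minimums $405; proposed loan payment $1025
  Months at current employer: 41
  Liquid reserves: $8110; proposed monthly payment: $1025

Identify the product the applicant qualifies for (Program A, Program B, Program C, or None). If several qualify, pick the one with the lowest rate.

Program A

Total debts = (145 + 635 + 650 + 1,595 + 405 + 1,025) = 4,455; DTI = 4,455/11,550 = 38.6%.
Reserves = 8,110/1,025 = 7.9 months.
Program A: score 719 ≥ 600; DTI 38.6% ≤ 43%; employment 41 ≥ 18 mo; reserves 7.9 ≥ 2 mo → qualifies.
Program B: score 719 ≥ 700; DTI 38.6% > 38%; employment 41 ≥ 6 mo → does not qualify.
Program C: score 719 ≥ 580; DTI 38.6% ≤ 40%; employment 41 ≥ 24 mo → qualifies.
Qualifying: Program A, Program C. Lowest rate is 6.58% → Program A.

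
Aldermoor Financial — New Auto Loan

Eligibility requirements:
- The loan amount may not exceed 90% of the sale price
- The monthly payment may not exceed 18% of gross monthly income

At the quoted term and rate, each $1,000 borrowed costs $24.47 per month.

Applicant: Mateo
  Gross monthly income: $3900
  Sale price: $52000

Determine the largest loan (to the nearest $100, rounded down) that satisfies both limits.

$28,600

Payment cap: 18% × $3,900 = $702/month.
At $24.47 per $1,000, that supports 702/24.47 × 1,000 ≈ $28,688 → $28,600.
LTV cap: 90% × $52,000 = $46,800 → $46,800.
Binding constraint: payment-to-income.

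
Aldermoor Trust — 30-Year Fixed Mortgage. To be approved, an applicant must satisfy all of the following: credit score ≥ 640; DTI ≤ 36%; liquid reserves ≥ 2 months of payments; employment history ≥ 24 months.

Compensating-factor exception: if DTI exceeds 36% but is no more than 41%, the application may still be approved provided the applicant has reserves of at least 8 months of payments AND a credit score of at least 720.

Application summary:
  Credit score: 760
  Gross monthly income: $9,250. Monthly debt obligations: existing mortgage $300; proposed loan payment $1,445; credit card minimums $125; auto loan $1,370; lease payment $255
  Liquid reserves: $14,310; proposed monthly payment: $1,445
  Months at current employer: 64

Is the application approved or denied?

Credit score 760 ≥ 640 (meets base)
Total debts = (300 + 1,445 + 125 + 1,370 + 255) = 3,495. DTI: 3,495 ÷ 9,250 = 37.8%, over the 36% base limit.
Reserves: 14,310 ÷ 1,445 = 9.9 months (meets 2-month minimum)
Employment 64 ≥ 24 months
37.8% falls in the override range (36%–41%), so the compensating-factor test applies.
Override check — reserves: 9.9 mo (ok); score: 760 (ok).
Both override conditions satisfied; DTI exception granted.

Approved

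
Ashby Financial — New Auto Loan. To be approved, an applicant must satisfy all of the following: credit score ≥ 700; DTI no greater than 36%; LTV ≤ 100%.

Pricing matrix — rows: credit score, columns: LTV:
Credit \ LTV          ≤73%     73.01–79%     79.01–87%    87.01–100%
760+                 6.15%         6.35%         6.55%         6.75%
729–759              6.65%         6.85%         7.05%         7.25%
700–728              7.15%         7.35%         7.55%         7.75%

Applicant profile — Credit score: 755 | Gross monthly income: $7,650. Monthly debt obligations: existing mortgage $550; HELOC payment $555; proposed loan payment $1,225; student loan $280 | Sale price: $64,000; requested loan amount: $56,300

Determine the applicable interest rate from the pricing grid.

7.25%

Credit score 755 ≥ 700; Total monthly debts = (550 + 555 + 1,225 + 280) = 2,610. Debt-to-income = 2,610/7,650 = 34.1% — meets 36% limit
Loan-to-value = 56,300/64,000 = 88% — pass (100% max)
Credit 755 → row 729–759; LTV 88% → column 87.01–100%. Grid cell → 7.25%.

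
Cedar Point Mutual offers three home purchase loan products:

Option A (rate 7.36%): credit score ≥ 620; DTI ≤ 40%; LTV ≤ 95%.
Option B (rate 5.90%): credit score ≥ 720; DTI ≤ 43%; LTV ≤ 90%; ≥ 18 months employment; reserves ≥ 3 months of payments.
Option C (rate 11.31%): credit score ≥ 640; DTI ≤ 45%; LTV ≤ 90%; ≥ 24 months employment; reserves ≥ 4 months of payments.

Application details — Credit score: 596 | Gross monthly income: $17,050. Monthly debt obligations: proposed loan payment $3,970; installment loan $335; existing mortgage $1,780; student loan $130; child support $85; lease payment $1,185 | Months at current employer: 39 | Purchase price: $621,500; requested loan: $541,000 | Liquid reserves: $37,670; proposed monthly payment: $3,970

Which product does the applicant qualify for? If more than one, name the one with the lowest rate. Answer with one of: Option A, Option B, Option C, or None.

None

Total debts = (3,970 + 335 + 1,780 + 130 + 85 + 1,185) = 7,485; DTI = 7,485/17,050 = 43.9%.
LTV = 541,000/621,500 = 87%.
Reserves = 37,670/3,970 = 9.5 months.
Option A: score 596 < 620; DTI 43.9% > 40%; LTV 87% ≤ 95% → does not qualify.
Option B: score 596 < 720; DTI 43.9% > 43%; LTV 87% ≤ 90%; employment 39 ≥ 18 mo; reserves 9.5 ≥ 3 mo → does not qualify.
Option C: score 596 < 640; DTI 43.9% ≤ 45%; LTV 87% ≤ 90%; employment 39 ≥ 24 mo; reserves 9.5 ≥ 4 mo → does not qualify.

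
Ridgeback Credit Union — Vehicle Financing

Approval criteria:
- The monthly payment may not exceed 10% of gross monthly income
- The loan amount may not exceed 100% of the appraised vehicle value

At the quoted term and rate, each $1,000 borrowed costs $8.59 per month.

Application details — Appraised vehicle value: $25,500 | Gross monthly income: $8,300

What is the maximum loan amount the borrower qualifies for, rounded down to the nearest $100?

Payment cap: 10% × $8,300 = $830/month.
At $8.59 per $1,000, that supports 830/8.59 × 1,000 ≈ $96,623 → $96,600.
LTV cap: 100% × $25,500 = $25,500 → $25,500.
Binding constraint: loan-to-value.

$25,500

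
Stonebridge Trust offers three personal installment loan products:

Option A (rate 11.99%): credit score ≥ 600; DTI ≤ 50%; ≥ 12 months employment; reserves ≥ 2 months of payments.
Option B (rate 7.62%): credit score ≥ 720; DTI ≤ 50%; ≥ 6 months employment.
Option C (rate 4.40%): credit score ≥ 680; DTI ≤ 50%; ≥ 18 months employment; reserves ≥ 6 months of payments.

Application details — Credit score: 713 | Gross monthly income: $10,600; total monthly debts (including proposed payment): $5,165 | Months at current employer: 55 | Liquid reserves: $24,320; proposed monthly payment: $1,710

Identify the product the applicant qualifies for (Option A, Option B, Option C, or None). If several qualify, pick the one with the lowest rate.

DTI = 5,165/10,600 = 48.7%.
Reserves = 24,320/1,710 = 14.2 months.
Option A: score 713 ≥ 600; DTI 48.7% ≤ 50%; employment 55 ≥ 12 mo; reserves 14.2 ≥ 2 mo → qualifies.
Option B: score 713 < 720; DTI 48.7% ≤ 50%; employment 55 ≥ 6 mo → does not qualify.
Option C: score 713 ≥ 680; DTI 48.7% ≤ 50%; employment 55 ≥ 18 mo; reserves 14.2 ≥ 6 mo → qualifies.
Qualifying: Option A, Option C. Lowest rate is 4.40% → Option C.

Option C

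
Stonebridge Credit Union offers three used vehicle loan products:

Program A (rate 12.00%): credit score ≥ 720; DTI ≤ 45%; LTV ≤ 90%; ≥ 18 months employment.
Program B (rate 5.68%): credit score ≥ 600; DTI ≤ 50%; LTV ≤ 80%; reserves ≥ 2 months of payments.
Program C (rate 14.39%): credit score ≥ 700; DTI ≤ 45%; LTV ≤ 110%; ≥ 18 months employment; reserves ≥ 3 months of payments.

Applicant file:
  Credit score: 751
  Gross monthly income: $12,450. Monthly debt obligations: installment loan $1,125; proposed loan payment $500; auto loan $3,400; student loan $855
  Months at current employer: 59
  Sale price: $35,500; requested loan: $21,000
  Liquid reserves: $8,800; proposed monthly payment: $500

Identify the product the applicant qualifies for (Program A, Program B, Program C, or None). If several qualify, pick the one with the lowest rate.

Program B

Total debts = (1,125 + 500 + 3,400 + 855) = 5,880; DTI = 5,880/12,450 = 47.2%.
LTV = 21,000/35,500 = 59.2%.
Reserves = 8,800/500 = 17.6 months.
Program A: score 751 ≥ 720; DTI 47.2% > 45%; LTV 59.2% ≤ 90%; employment 59 ≥ 18 mo → does not qualify.
Program B: score 751 ≥ 600; DTI 47.2% ≤ 50%; LTV 59.2% ≤ 80%; reserves 17.6 ≥ 2 mo → qualifies.
Program C: score 751 ≥ 700; DTI 47.2% > 45%; LTV 59.2% ≤ 110%; employment 59 ≥ 18 mo; reserves 17.6 ≥ 3 mo → does not qualify.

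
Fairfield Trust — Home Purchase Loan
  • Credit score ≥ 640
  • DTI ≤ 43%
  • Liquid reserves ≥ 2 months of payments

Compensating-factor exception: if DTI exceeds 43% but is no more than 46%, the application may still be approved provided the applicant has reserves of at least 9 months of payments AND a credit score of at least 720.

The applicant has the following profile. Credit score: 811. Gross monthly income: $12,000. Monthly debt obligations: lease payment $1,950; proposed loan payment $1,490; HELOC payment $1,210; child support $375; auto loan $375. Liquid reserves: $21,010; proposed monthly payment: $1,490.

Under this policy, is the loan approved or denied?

Approved

Credit score 811 ≥ 640 (meets base)
Total debts = (1,950 + 1,490 + 1,210 + 375 + 375) = 5,400. DTI = 5,400/12,000 = 45% > 43% — standard DTI limit exceeded.
Reserves: 21,010 ÷ 1,490 = 14.1 months (meets 2-month minimum)
DTI 45% is within the 43%–46% exception band; checking compensating factors.
Override check — reserves: 14.1 mo (ok); score: 811 (ok).
Both compensating conditions met → exception applies.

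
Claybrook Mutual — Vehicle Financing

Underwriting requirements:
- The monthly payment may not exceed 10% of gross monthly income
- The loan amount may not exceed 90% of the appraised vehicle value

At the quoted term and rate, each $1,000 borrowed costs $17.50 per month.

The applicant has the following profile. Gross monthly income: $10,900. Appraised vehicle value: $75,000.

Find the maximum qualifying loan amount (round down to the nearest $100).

$62,200

Payment cap: 10% × $10,900 = $1,090/month.
At $17.50 per $1,000, that supports 1,090/17.50 × 1,000 ≈ $62,285 → $62,200.
LTV cap: 90% × $75,000 = $67,500 → $67,500.
Binding constraint: payment-to-income.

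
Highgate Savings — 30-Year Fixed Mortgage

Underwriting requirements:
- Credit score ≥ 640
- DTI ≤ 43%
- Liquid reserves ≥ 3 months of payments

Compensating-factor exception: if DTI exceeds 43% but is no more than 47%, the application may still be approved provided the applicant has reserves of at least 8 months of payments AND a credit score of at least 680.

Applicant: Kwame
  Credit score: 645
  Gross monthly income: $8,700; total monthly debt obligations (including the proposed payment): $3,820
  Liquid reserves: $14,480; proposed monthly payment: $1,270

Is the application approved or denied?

Denied

Credit score 645 ≥ 640 (meets base)
DTI: 3,820 ÷ 8,700 = 43.9%, over the 43% base limit.
Liquid reserves cover 14,480/1,270 = 11.4 months — ≥ 3 required
DTI 43.9% is within the 43%–47% exception band; checking compensating factors.
Reserves 11.4 ≥ 8 months; credit score 645 < 680.
Override conditions not both satisfied; exception does not apply.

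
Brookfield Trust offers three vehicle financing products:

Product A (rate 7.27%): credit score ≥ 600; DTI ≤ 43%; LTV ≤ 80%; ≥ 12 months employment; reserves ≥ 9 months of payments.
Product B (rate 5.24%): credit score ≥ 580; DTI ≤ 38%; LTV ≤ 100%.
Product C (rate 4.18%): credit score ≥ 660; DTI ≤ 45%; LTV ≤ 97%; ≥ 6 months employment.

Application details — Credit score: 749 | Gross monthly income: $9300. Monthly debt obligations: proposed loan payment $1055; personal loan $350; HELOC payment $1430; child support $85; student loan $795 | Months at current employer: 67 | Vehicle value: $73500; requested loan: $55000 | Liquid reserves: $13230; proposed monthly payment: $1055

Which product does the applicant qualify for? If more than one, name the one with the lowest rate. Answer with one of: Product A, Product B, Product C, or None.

Product C

Total debts = (1,055 + 350 + 1,430 + 85 + 795) = 3,715; DTI = 3,715/9,300 = 39.9%.
LTV = 55,000/73,500 = 74.8%.
Reserves = 13,230/1,055 = 12.5 months.
Product A: score 749 ≥ 600; DTI 39.9% ≤ 43%; LTV 74.8% ≤ 80%; employment 67 ≥ 12 mo; reserves 12.5 ≥ 9 mo → qualifies.
Product B: score 749 ≥ 580; DTI 39.9% > 38%; LTV 74.8% ≤ 100% → does not qualify.
Product C: score 749 ≥ 660; DTI 39.9% ≤ 45%; LTV 74.8% ≤ 97%; employment 67 ≥ 6 mo → qualifies.
Qualifying: Product A, Product C. Lowest rate is 4.18% → Product C.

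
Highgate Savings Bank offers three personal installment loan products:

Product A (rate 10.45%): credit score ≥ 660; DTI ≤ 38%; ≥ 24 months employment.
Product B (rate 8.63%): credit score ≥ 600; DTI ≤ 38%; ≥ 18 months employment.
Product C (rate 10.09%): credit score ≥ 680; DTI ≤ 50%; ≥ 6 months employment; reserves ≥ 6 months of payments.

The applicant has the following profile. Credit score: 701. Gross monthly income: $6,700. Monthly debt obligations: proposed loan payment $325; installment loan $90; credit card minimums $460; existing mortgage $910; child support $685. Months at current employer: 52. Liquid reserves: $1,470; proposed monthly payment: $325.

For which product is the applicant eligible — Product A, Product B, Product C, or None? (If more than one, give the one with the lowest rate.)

Total debts = (325 + 90 + 460 + 910 + 685) = 2,470; DTI = 2,470/6,700 = 36.9%.
Reserves = 1,470/325 = 4.5 months.
Product A: score 701 ≥ 660; DTI 36.9% ≤ 38%; employment 52 ≥ 24 mo → qualifies.
Product B: score 701 ≥ 600; DTI 36.9% ≤ 38%; employment 52 ≥ 18 mo → qualifies.
Product C: score 701 ≥ 680; DTI 36.9% ≤ 50%; employment 52 ≥ 6 mo; reserves 4.5 < 6 mo → does not qualify.
Qualifying: Product A, Product B. Lowest rate is 8.63% → Product B.

Product B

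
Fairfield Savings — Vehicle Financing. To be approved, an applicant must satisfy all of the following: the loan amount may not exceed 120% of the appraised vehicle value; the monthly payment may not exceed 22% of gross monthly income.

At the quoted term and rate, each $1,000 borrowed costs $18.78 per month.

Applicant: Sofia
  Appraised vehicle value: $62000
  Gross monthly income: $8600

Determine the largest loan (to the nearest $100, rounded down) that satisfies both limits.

$74,400

Payment cap: 22% × $8,600 = $1,892/month.
At $18.78 per $1,000, that supports 1,892/18.78 × 1,000 ≈ $100,745 → $100,700.
LTV cap: 120% × $62,000 = $74,400 → $74,400.
Binding constraint: loan-to-value.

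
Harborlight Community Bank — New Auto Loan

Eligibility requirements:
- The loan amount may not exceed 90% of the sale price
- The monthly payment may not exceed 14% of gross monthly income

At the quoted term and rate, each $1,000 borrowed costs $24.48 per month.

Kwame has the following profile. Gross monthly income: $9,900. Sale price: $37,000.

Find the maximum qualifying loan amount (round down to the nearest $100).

Payment cap: 14% × $9,900 = $1,386/month.
At $24.48 per $1,000, that supports 1,386/24.48 × 1,000 ≈ $56,617 → $56,600.
LTV cap: 90% × $37,000 = $33,300 → $33,300.
Binding constraint: loan-to-value.

$33,300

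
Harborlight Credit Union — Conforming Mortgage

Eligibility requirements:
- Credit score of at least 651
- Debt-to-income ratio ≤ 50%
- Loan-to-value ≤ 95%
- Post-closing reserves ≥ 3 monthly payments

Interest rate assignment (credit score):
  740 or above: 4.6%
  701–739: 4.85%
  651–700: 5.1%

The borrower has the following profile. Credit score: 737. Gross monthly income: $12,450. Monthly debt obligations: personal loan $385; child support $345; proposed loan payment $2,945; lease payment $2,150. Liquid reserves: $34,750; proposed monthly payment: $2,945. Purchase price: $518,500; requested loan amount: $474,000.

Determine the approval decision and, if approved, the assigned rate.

Credit score 737 ≥ 651 (meets minimum)
Reserves = 34,750/2,945 = 11.8 months ≥ 3
LTV: 474,000 ÷ 518,500 = 91.4%, within 95% cap
Total monthly debts = (385 + 345 + 2,945 + 2,150) = 5,825. Debt-to-income = 5,825/12,450 = 46.8% — meets 50% limit
All requirements met. Score 737 falls in the 701–739 tier → 4.85%.

Approved at 4.85%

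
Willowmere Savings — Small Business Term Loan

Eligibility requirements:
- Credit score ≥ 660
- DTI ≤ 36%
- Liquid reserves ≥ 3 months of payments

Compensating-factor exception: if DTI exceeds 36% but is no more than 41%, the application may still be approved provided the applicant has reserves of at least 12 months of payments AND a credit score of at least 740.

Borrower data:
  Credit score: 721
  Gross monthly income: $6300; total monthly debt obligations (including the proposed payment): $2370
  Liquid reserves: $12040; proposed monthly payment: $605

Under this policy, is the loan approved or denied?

Denied

Credit score 721 ≥ 660 (meets base)
DTI: 2,370 ÷ 6,300 = 37.6%, over the 36% base limit.
Reserves = 12,040/605 = 19.9 months ≥ 3
37.6% falls in the override range (36%–41%), so the compensating-factor test applies.
Reserves 19.9 ≥ 12 months; credit score 721 < 740.
Override conditions not both satisfied; exception does not apply.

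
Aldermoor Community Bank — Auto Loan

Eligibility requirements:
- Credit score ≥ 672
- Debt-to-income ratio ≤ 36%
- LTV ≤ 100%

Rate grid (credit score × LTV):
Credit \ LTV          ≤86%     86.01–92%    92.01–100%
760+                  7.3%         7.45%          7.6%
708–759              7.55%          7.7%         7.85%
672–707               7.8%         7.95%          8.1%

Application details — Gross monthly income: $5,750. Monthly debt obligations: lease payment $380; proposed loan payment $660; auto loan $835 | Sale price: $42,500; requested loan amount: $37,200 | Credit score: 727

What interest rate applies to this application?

Credit score 727 ≥ 672; Total monthly debts = (380 + 660 + 835) = 1,875. Debt-to-income = 1,875/5,750 = 32.6% — meets 36% limit
LTV = 37,200/42,500 = 87.5% ≤ 100%
Score 727 is in the 708–759 band; LTV 87.5% is in the 86.01–92% band → 7.7%.

7.7%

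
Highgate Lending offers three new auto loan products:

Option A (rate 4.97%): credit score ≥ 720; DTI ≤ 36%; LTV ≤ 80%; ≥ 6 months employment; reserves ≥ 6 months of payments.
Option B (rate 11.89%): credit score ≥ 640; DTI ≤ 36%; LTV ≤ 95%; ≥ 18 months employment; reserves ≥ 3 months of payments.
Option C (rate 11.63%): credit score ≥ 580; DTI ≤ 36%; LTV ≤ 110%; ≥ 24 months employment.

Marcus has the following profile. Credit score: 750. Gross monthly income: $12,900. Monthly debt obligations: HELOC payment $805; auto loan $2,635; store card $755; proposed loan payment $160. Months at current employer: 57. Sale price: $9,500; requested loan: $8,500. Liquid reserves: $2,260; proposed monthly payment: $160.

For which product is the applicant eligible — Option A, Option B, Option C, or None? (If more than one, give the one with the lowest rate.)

Option C

Total debts = (805 + 2,635 + 755 + 160) = 4,355; DTI = 4,355/12,900 = 33.8%.
LTV = 8,500/9,500 = 89.5%.
Reserves = 2,260/160 = 14.1 months.
Option A: score 750 ≥ 720; DTI 33.8% ≤ 36%; LTV 89.5% > 80%; employment 57 ≥ 6 mo; reserves 14.1 ≥ 6 mo → does not qualify.
Option B: score 750 ≥ 640; DTI 33.8% ≤ 36%; LTV 89.5% ≤ 95%; employment 57 ≥ 18 mo; reserves 14.1 ≥ 3 mo → qualifies.
Option C: score 750 ≥ 580; DTI 33.8% ≤ 36%; LTV 89.5% ≤ 110%; employment 57 ≥ 24 mo → qualifies.
Qualifying: Option B, Option C. Lowest rate is 11.63% → Option C.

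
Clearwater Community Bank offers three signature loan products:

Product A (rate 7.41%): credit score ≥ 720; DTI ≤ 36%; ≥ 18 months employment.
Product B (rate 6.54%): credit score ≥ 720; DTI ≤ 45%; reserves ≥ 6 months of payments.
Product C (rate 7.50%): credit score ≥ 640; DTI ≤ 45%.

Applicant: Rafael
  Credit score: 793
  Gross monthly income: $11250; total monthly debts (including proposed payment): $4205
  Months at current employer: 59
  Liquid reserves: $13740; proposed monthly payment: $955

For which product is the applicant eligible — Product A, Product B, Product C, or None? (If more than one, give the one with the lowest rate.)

Product B

DTI = 4,205/11,250 = 37.4%.
Reserves = 13,740/955 = 14.4 months.
Product A: score 793 ≥ 720; DTI 37.4% > 36%; employment 59 ≥ 18 mo → does not qualify.
Product B: score 793 ≥ 720; DTI 37.4% ≤ 45%; reserves 14.4 ≥ 6 mo → qualifies.
Product C: score 793 ≥ 640; DTI 37.4% ≤ 45% → qualifies.
Qualifying: Product B, Product C. Lowest rate is 6.54% → Product B.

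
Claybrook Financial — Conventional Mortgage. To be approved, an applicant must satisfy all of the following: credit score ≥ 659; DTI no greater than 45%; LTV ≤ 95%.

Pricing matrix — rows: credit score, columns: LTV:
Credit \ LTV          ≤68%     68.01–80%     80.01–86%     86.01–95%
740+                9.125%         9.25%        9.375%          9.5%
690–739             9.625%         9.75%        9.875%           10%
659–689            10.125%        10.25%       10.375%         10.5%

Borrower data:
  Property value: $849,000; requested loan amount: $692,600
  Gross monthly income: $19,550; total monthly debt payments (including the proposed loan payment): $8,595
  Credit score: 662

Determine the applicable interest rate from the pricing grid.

10.375%

Credit score 662 ≥ 659; DTI: 8,595 ÷ 19,550 = 44%, within the 45% cap
LTV = 692,600/849,000 = 81.6% ≤ 95%
Score 662 is in the 659–689 band; LTV 81.6% is in the 80.01–86% band → 10.375%.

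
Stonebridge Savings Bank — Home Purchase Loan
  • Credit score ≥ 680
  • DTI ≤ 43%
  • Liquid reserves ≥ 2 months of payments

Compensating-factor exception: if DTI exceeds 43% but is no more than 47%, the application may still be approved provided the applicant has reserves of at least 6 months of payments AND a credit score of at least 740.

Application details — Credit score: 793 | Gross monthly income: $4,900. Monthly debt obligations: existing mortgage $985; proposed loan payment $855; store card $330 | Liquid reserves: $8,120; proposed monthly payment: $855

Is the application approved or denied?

Approved

Credit score 793 ≥ 680 (meets base)
Total debts = (985 + 855 + 330) = 2,170. DTI = 2,170/4,900 = 44.3% > 43% — standard DTI limit exceeded.
Reserves: 8,120 ÷ 855 = 9.5 months (meets 2-month minimum)
44.3% falls in the override range (43%–47%), so the compensating-factor test applies.
Reserves 9.5 ≥ 6 months; credit score 793 ≥ 740.
Both compensating conditions met → exception applies.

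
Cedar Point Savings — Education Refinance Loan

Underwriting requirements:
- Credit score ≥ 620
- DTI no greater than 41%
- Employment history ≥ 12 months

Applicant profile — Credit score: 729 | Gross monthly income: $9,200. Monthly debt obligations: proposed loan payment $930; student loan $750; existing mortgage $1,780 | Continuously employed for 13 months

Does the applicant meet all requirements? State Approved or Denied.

Approved

Credit score 729 ≥ 620 (meets)
Total monthly debts = (930 + 750 + 1,780) = 3,460. DTI = 3,460/9,200 = 37.6% ≤ 41%
Employment 13 ≥ 12 months
All criteria satisfied.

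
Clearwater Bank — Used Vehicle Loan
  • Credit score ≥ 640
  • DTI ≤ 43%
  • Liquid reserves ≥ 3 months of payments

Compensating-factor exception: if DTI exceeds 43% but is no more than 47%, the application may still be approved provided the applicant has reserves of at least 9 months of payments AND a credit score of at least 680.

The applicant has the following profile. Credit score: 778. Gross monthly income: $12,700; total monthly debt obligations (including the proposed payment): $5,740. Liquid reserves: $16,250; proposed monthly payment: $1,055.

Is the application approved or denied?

Credit score 778 ≥ 640 (meets base)
DTI = 5,740/12,700 = 45.2% > 43% — standard DTI limit exceeded.
Liquid reserves cover 16,250/1,055 = 15.4 months — ≥ 3 required
45.2% falls in the override range (43%–47%), so the compensating-factor test applies.
Reserves 15.4 ≥ 9 months; credit score 778 ≥ 680.
Both override conditions satisfied; DTI exception granted.

Approved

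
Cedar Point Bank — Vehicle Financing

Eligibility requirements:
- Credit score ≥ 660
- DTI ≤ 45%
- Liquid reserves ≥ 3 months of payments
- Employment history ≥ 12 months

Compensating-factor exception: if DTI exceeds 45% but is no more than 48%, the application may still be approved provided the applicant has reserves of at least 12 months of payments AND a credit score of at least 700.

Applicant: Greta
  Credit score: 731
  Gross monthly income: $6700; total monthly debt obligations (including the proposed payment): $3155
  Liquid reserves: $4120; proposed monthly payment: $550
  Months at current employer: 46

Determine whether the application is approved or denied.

Credit score 731 ≥ 660 (meets base)
DTI: 3,155 ÷ 6,700 = 47.1%, over the 45% base limit.
Reserves: 4,120 ÷ 550 = 7.5 months (meets 3-month minimum)
Employment 46 ≥ 12 months
DTI 47.1% is within the 45%–48% exception band; checking compensating factors.
Reserves 7.5 < 12 months; credit score 731 ≥ 700.
Override conditions not both satisfied; exception does not apply.

Denied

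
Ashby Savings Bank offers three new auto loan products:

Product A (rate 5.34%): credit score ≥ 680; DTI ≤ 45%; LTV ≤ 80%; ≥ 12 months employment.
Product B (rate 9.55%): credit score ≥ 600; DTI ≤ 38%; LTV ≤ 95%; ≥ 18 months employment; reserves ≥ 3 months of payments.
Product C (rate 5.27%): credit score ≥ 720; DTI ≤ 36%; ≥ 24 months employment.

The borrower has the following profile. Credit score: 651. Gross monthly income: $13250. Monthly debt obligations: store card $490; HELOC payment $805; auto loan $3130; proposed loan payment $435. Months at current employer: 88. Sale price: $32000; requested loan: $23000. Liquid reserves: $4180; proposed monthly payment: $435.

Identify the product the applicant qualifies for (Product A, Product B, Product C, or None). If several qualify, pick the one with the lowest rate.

Product B

Total debts = (490 + 805 + 3,130 + 435) = 4,860; DTI = 4,860/13,250 = 36.7%.
LTV = 23,000/32,000 = 71.9%.
Reserves = 4,180/435 = 9.6 months.
Product A: score 651 < 680; DTI 36.7% ≤ 45%; LTV 71.9% ≤ 80%; employment 88 ≥ 12 mo → does not qualify.
Product B: score 651 ≥ 600; DTI 36.7% ≤ 38%; LTV 71.9% ≤ 95%; employment 88 ≥ 18 mo; reserves 9.6 ≥ 3 mo → qualifies.
Product C: score 651 < 720; DTI 36.7% > 36%; employment 88 ≥ 24 mo → does not qualify.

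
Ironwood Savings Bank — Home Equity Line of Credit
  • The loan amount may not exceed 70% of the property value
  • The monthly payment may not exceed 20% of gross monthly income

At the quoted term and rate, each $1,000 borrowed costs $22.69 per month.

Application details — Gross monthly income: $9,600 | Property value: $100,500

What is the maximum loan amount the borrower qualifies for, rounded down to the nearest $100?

Payment cap: 20% × $9,600 = $1,920/month.
At $22.69 per $1,000, that supports 1,920/22.69 × 1,000 ≈ $84,618 → $84,600.
LTV cap: 70% × $100,500 = $70,350 → $70,300.
Binding constraint: loan-to-value.

$70,300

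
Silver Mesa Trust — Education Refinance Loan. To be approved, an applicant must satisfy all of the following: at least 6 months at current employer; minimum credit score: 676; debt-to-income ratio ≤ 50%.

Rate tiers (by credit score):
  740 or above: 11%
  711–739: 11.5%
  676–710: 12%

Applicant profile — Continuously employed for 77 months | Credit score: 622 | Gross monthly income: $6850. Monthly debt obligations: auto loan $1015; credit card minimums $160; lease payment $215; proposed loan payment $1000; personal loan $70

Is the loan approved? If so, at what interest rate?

Denied

Credit score 622 < 676 (below minimum)
Total monthly debts = (1,015 + 160 + 215 + 1,000 + 70) = 2,460. DTI = 2,460/6,850 = 35.9% ≤ 50%
Employment 77 ≥ 6 months
Not all requirements met → denied.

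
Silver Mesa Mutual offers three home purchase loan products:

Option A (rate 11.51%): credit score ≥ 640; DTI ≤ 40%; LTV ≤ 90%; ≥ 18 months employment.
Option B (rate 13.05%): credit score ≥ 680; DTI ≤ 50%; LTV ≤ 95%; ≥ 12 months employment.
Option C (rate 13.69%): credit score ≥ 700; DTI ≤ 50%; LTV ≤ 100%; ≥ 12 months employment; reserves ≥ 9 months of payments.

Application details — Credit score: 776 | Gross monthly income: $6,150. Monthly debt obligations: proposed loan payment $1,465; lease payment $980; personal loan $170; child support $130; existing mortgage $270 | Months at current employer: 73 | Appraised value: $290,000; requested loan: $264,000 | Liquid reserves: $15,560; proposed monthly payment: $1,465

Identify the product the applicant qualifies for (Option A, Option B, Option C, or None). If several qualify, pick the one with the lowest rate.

Option B

Total debts = (1,465 + 980 + 170 + 130 + 270) = 3,015; DTI = 3,015/6,150 = 49%.
LTV = 264,000/290,000 = 91%.
Reserves = 15,560/1,465 = 10.6 months.
Option A: score 776 ≥ 640; DTI 49% > 40%; LTV 91% > 90%; employment 73 ≥ 18 mo → does not qualify.
Option B: score 776 ≥ 680; DTI 49% ≤ 50%; LTV 91% ≤ 95%; employment 73 ≥ 12 mo → qualifies.
Option C: score 776 ≥ 700; DTI 49% ≤ 50%; LTV 91% ≤ 100%; employment 73 ≥ 12 mo; reserves 10.6 ≥ 9 mo → qualifies.
Qualifying: Option B, Option C. Lowest rate is 13.05% → Option B.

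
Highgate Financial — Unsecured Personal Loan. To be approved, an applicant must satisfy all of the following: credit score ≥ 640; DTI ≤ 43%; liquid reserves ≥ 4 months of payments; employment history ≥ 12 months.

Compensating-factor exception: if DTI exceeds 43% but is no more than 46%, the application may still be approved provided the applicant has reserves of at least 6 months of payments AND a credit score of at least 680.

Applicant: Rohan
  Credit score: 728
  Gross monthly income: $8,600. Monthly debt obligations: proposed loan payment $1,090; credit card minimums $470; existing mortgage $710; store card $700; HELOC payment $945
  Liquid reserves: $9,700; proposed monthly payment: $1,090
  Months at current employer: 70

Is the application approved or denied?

Approved

Credit score 728 ≥ 640 (meets base)
Total debts = (1,090 + 470 + 710 + 700 + 945) = 3,915. DTI = 3,915/8,600 = 45.5% > 43% — standard DTI limit exceeded.
Reserves: 9,700 ÷ 1,090 = 8.9 months (meets 4-month minimum)
Employment 70 ≥ 12 months
DTI 45.5% is within the 43%–46% exception band; checking compensating factors.
Override check — reserves: 8.9 mo (ok); score: 728 (ok).
Both compensating conditions met → exception applies.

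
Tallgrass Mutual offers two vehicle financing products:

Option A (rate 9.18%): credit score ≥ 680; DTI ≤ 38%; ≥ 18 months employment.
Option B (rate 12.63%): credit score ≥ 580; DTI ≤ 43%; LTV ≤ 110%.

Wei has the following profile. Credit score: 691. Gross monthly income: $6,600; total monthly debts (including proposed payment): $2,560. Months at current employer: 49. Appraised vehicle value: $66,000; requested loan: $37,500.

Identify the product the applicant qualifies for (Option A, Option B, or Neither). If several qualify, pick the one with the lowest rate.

Option B

DTI = 2,560/6,600 = 38.8%.
LTV = 37,500/66,000 = 56.8%.
Option A: score 691 ≥ 680; DTI 38.8% > 38%; employment 49 ≥ 18 mo → does not qualify.
Option B: score 691 ≥ 580; DTI 38.8% ≤ 43%; LTV 56.8% ≤ 110% → qualifies.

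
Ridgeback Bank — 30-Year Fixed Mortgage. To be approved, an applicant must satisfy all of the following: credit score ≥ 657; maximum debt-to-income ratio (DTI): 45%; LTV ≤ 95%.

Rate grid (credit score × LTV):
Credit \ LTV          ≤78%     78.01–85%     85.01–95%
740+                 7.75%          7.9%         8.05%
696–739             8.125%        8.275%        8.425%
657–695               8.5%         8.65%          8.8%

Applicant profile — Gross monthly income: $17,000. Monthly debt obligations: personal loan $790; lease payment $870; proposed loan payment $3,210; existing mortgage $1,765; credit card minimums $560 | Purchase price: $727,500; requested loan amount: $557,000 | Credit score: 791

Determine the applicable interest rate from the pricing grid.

7.75%

Credit score 791 ≥ 657; Total monthly debts = (790 + 870 + 3,210 + 1,765 + 560) = 7,195. DTI = 7,195/17,000 = 42.3% ≤ 45%
LTV = 557,000/727,500 = 76.6% ≤ 95%
Row: 791 falls in 740+. Column: 76.6% falls in ≤78%. Rate = 7.75%.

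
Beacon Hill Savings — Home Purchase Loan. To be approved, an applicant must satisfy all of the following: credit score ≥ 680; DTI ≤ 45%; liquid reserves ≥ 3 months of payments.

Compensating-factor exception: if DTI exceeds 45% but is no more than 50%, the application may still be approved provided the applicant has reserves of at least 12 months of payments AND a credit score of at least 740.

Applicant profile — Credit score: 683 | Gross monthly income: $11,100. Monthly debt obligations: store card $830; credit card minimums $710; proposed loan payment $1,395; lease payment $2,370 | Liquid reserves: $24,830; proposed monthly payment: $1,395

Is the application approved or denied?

Denied

Credit score 683 ≥ 680 (meets base)
Total debts = (830 + 710 + 1,395 + 2,370) = 5,305. DTI = 5,305/11,100 = 47.8% > 45% — standard DTI limit exceeded.
Reserves = 24,830/1,395 = 17.8 months ≥ 3
47.8% falls in the override range (45%–50%), so the compensating-factor test applies.
Override check — reserves: 17.8 mo (ok); score: 683 (below 740).
Override conditions not both satisfied; exception does not apply.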